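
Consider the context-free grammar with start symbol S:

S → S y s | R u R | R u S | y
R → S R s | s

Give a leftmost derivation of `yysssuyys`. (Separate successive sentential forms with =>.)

S => Sys   [S → S y s]
Sys => RuSys   [S → R u S]
RuSys => SRsuSys   [R → S R s]
SRsuSys => SysRsuSys   [S → S y s]
SysRsuSys => yysRsuSys   [S → y]
yysRsuSys => yysssuSys   [R → s]
yysssuSys => yysssuyys   [S → y]

S => Sys => RuSys => SRsuSys => SysRsuSys => yysRsuSys => yysssuSys => yysssuyys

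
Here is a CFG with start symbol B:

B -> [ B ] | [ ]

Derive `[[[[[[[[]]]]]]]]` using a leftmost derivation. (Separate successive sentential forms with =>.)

B=>[B]=>[[B]]=>[[[B]]]=>[[[[B]]]]=>[[[[[B]]]]]=>[[[[[[B]]]]]]=>[[[[[[[B]]]]]]]=>[[[[[[[[]]]]]]]]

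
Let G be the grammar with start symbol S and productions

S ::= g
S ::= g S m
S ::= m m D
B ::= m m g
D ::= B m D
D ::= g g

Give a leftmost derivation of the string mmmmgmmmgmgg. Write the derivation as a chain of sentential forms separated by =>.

S=>mmD=>mmBmD=>mmmmgmD=>mmmmgmBmD=>mmmmgmmmgmD=>mmmmgmmmgmgg

S => mmD   [S ::= m m D]
mmD => mmBmD   [D ::= B m D]
mmBmD => mmmmgmD   [B ::= m m g]
mmmmgmD => mmmmgmBmD   [D ::= B m D]
mmmmgmBmD => mmmmgmmmgmD   [B ::= m m g]
mmmmgmmmgmD => mmmmgmmmgmgg   [D ::= g g]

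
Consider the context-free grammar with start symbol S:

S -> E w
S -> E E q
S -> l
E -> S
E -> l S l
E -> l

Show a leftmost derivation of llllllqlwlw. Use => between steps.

S => Ew => lSlw => lEwlw => llSlwlw => llEEqlwlw => lllSlEqlwlw => lllllEqlwlw => lllllSqlwlw => llllllqlwlw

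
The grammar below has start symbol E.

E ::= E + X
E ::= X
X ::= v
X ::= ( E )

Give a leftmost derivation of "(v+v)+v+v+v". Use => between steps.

E=>E+X=>E+X+X=>E+X+X+X=>X+X+X+X=>(E)+X+X+X=>(E+X)+X+X+X=>(X+X)+X+X+X=>(v+X)+X+X+X=>(v+v)+X+X+X=>(v+v)+v+X+X=>(v+v)+v+v+X=>(v+v)+v+v+v

E => E+X   [E ::= E + X]
E+X => E+X+X   [E ::= E + X]
E+X+X => E+X+X+X   [E ::= E + X]
E+X+X+X => X+X+X+X   [E ::= X]
X+X+X+X => (E)+X+X+X   [X ::= ( E )]
(E)+X+X+X => (E+X)+X+X+X   [E ::= E + X]
(E+X)+X+X+X => (X+X)+X+X+X   [E ::= X]
(X+X)+X+X+X => (v+X)+X+X+X   [X ::= v]
(v+X)+X+X+X => (v+v)+X+X+X   [X ::= v]
(v+v)+X+X+X => (v+v)+v+X+X   [X ::= v]
(v+v)+v+X+X => (v+v)+v+v+X   [X ::= v]
(v+v)+v+v+X => (v+v)+v+v+v   [X ::= v]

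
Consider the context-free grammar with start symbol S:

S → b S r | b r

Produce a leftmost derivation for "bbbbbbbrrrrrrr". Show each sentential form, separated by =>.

S => bSr   [S → b S r]
bSr => bbSrr   [S → b S r]
bbSrr => bbbSrrr   [S → b S r]
bbbSrrr => bbbbSrrrr   [S → b S r]
bbbbSrrrr => bbbbbSrrrrr   [S → b S r]
bbbbbSrrrrr => bbbbbbSrrrrrr   [S → b S r]
bbbbbbSrrrrrr => bbbbbbbrrrrrrr   [S → b r]

S => bSr => bbSrr => bbbSrrr => bbbbSrrrr => bbbbbSrrrrr => bbbbbbSrrrrrr => bbbbbbbrrrrrrr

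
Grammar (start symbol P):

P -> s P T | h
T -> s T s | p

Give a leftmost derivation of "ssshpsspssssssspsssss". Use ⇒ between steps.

P ⇒ sPT ⇒ ssPTT ⇒ sssPTTT ⇒ ssshTTT ⇒ ssshpTT ⇒ ssshpsTsT ⇒ ssshpssTssT ⇒ ssshpsspssT ⇒ ssshpsspsssTs ⇒ ssshpsspssssTss ⇒ ssshpsspsssssTsss ⇒ ssshpsspssssssTssss ⇒ ssshpsspsssssssTsssss ⇒ ssshpsspssssssspsssss

P ⇒ sPT   [P -> s P T]
sPT ⇒ ssPTT   [P -> s P T]
ssPTT ⇒ sssPTTT   [P -> s P T]
sssPTTT ⇒ ssshTTT   [P -> h]
ssshTTT ⇒ ssshpTT   [T -> p]
ssshpTT ⇒ ssshpsTsT   [T -> s T s]
ssshpsTsT ⇒ ssshpssTssT   [T -> s T s]
ssshpssTssT ⇒ ssshpsspssT   [T -> p]
ssshpsspssT ⇒ ssshpsspsssTs   [T -> s T s]
ssshpsspsssTs ⇒ ssshpsspssssTss   [T -> s T s]
ssshpsspssssTss ⇒ ssshpsspsssssTsss   [T -> s T s]
ssshpsspsssssTsss ⇒ ssshpsspssssssTssss   [T -> s T s]
ssshpsspssssssTssss ⇒ ssshpsspsssssssTsssss   [T -> s T s]
ssshpsspsssssssTsssss ⇒ ssshpsspssssssspsssss   [T -> p]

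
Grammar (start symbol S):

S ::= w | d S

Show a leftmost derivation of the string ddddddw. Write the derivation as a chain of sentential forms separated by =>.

S=>dS=>ddS=>dddS=>ddddS=>dddddS=>ddddddS=>ddddddw

S => dS   [S ::= d S]
dS => ddS   [S ::= d S]
ddS => dddS   [S ::= d S]
dddS => ddddS   [S ::= d S]
ddddS => dddddS   [S ::= d S]
dddddS => ddddddS   [S ::= d S]
ddddddS => ddddddw   [S ::= w]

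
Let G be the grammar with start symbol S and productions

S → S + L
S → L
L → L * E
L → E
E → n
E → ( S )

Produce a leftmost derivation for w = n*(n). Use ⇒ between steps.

S ⇒ L ⇒ L*E ⇒ E*E ⇒ n*E ⇒ n*(S) ⇒ n*(L) ⇒ n*(E) ⇒ n*(n)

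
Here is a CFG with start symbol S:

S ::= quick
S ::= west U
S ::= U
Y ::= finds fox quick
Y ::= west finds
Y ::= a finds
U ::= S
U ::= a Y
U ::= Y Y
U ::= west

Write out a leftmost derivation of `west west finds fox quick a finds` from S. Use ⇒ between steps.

S ⇒ west U   [S ::= west U]
west U ⇒ west S   [U ::= S]
west S ⇒ west west U   [S ::= west U]
west west U ⇒ west west Y Y   [U ::= Y Y]
west west Y Y ⇒ west west finds fox quick Y   [Y ::= finds fox quick]
west west finds fox quick Y ⇒ west west finds fox quick a finds   [Y ::= a finds]

S ⇒ west U ⇒ west S ⇒ west west U ⇒ west west Y Y ⇒ west west finds fox quick Y ⇒ west west finds fox quick a finds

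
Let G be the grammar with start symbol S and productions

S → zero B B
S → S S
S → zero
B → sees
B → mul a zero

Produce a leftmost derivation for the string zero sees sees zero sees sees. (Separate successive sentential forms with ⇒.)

S ⇒ S S ⇒ zero B B S ⇒ zero sees B S ⇒ zero sees sees S ⇒ zero sees sees zero B B ⇒ zero sees sees zero sees B ⇒ zero sees sees zero sees sees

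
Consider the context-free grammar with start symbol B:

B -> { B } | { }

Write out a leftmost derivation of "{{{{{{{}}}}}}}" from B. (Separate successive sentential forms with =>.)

B => {B}   [B -> { B }]
{B} => {{B}}   [B -> { B }]
{{B}} => {{{B}}}   [B -> { B }]
{{{B}}} => {{{{B}}}}   [B -> { B }]
{{{{B}}}} => {{{{{B}}}}}   [B -> { B }]
{{{{{B}}}}} => {{{{{{B}}}}}}   [B -> { B }]
{{{{{{B}}}}}} => {{{{{{{}}}}}}}   [B -> { }]

B => {B} => {{B}} => {{{B}}} => {{{{B}}}} => {{{{{B}}}}} => {{{{{{B}}}}}} => {{{{{{{}}}}}}}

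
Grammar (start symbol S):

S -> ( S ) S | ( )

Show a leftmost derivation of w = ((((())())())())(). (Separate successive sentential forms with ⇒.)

S ⇒ (S)S ⇒ ((S)S)S ⇒ (((S)S)S)S ⇒ ((((S)S)S)S)S ⇒ ((((())S)S)S)S ⇒ ((((())())S)S)S ⇒ ((((())())())S)S ⇒ ((((())())())())S ⇒ ((((())())())())()

S ⇒ (S)S   [S -> ( S ) S]
(S)S ⇒ ((S)S)S   [S -> ( S ) S]
((S)S)S ⇒ (((S)S)S)S   [S -> ( S ) S]
(((S)S)S)S ⇒ ((((S)S)S)S)S   [S -> ( S ) S]
((((S)S)S)S)S ⇒ ((((())S)S)S)S   [S -> ( )]
((((())S)S)S)S ⇒ ((((())())S)S)S   [S -> ( )]
((((())())S)S)S ⇒ ((((())())())S)S   [S -> ( )]
((((())())())S)S ⇒ ((((())())())())S   [S -> ( )]
((((())())())())S ⇒ ((((())())())())()   [S -> ( )]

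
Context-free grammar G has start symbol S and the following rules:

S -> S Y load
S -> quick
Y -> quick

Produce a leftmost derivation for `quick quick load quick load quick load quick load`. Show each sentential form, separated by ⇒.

S ⇒ S Y load ⇒ S Y load Y load ⇒ S Y load Y load Y load ⇒ S Y load Y load Y load Y load ⇒ quick Y load Y load Y load Y load ⇒ quick quick load Y load Y load Y load ⇒ quick quick load quick load Y load Y load ⇒ quick quick load quick load quick load Y load ⇒ quick quick load quick load quick load quick load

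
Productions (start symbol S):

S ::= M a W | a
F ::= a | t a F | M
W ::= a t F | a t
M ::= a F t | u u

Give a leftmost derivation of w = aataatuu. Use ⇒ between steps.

S ⇒ MaW ⇒ aFtaW ⇒ aataW ⇒ aataatF ⇒ aataatM ⇒ aataatuu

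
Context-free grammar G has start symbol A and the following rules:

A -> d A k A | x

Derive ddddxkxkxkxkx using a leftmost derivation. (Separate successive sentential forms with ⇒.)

A ⇒ dAkA ⇒ ddAkAkA ⇒ dddAkAkAkA ⇒ ddddAkAkAkAkA ⇒ ddddxkAkAkAkA ⇒ ddddxkxkAkAkA ⇒ ddddxkxkxkAkA ⇒ ddddxkxkxkxkA ⇒ ddddxkxkxkxkx

A ⇒ dAkA   [A -> d A k A]
dAkA ⇒ ddAkAkA   [A -> d A k A]
ddAkAkA ⇒ dddAkAkAkA   [A -> d A k A]
dddAkAkAkA ⇒ ddddAkAkAkAkA   [A -> d A k A]
ddddAkAkAkAkA ⇒ ddddxkAkAkAkA   [A -> x]
ddddxkAkAkAkA ⇒ ddddxkxkAkAkA   [A -> x]
ddddxkxkAkAkA ⇒ ddddxkxkxkAkA   [A -> x]
ddddxkxkxkAkA ⇒ ddddxkxkxkxkA   [A -> x]
ddddxkxkxkxkA ⇒ ddddxkxkxkxkx   [A -> x]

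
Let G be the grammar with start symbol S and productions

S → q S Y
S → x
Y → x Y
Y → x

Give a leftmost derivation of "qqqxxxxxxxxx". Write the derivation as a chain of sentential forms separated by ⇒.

S ⇒ qSY   [S → q S Y]
qSY ⇒ qqSYY   [S → q S Y]
qqSYY ⇒ qqqSYYY   [S → q S Y]
qqqSYYY ⇒ qqqxYYY   [S → x]
qqqxYYY ⇒ qqqxxYYY   [Y → x Y]
qqqxxYYY ⇒ qqqxxxYY   [Y → x]
qqqxxxYY ⇒ qqqxxxxYY   [Y → x Y]
qqqxxxxYY ⇒ qqqxxxxxYY   [Y → x Y]
qqqxxxxxYY ⇒ qqqxxxxxxYY   [Y → x Y]
qqqxxxxxxYY ⇒ qqqxxxxxxxYY   [Y → x Y]
qqqxxxxxxxYY ⇒ qqqxxxxxxxxY   [Y → x]
qqqxxxxxxxxY ⇒ qqqxxxxxxxxx   [Y → x]

S ⇒ qSY ⇒ qqSYY ⇒ qqqSYYY ⇒ qqqxYYY ⇒ qqqxxYYY ⇒ qqqxxxYY ⇒ qqqxxxxYY ⇒ qqqxxxxxYY ⇒ qqqxxxxxxYY ⇒ qqqxxxxxxxYY ⇒ qqqxxxxxxxxY ⇒ qqqxxxxxxxxx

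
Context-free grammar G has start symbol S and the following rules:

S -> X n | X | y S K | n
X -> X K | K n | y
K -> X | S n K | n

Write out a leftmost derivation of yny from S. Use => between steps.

S => ySK   [S -> y S K]
ySK => ynK   [S -> n]
ynK => ynX   [K -> X]
ynX => yny   [X -> y]

S => ySK => ynK => ynX => yny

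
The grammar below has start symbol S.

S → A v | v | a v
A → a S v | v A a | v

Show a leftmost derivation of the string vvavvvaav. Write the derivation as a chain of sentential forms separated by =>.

S=>Av=>vAav=>vvAaav=>vvaSvaav=>vvaAvvaav=>vvavvvaav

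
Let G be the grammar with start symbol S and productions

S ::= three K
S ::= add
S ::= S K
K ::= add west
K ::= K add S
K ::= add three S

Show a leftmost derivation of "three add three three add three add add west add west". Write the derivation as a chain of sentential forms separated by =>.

S => S K   [S ::= S K]
S K => three K K   [S ::= three K]
three K K => three add three S K   [K ::= add three S]
three add three S K => three add three three K K   [S ::= three K]
three add three three K K => three add three three add three S K   [K ::= add three S]
three add three three add three S K => three add three three add three S K K   [S ::= S K]
three add three three add three S K K => three add three three add three add K K   [S ::= add]
three add three three add three add K K => three add three three add three add add west K   [K ::= add west]
three add three three add three add add west K => three add three three add three add add west add west   [K ::= add west]

S => S K => three K K => three add three S K => three add three three K K => three add three three add three S K => three add three three add three S K K => three add three three add three add K K => three add three three add three add add west K => three add three three add three add add west add west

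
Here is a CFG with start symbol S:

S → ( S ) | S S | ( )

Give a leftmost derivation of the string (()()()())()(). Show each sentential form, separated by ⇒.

S ⇒ SS ⇒ SSS ⇒ (S)SS ⇒ (SS)SS ⇒ (SSS)SS ⇒ (SSSS)SS ⇒ (()SSS)SS ⇒ (()()SS)SS ⇒ (()()()S)SS ⇒ (()()()())SS ⇒ (()()()())()S ⇒ (()()()())()()

S ⇒ SS   [S → S S]
SS ⇒ SSS   [S → S S]
SSS ⇒ (S)SS   [S → ( S )]
(S)SS ⇒ (SS)SS   [S → S S]
(SS)SS ⇒ (SSS)SS   [S → S S]
(SSS)SS ⇒ (SSSS)SS   [S → S S]
(SSSS)SS ⇒ (()SSS)SS   [S → ( )]
(()SSS)SS ⇒ (()()SS)SS   [S → ( )]
(()()SS)SS ⇒ (()()()S)SS   [S → ( )]
(()()()S)SS ⇒ (()()()())SS   [S → ( )]
(()()()())SS ⇒ (()()()())()S   [S → ( )]
(()()()())()S ⇒ (()()()())()()   [S → ( )]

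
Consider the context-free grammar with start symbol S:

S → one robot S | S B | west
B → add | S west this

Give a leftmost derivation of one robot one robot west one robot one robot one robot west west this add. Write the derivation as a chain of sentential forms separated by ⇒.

S ⇒ S B ⇒ one robot S B ⇒ one robot S B B ⇒ one robot one robot S B B ⇒ one robot one robot west B B ⇒ one robot one robot west S west this B ⇒ one robot one robot west one robot S west this B ⇒ one robot one robot west one robot one robot S west this B ⇒ one robot one robot west one robot one robot one robot S west this B ⇒ one robot one robot west one robot one robot one robot west west this B ⇒ one robot one robot west one robot one robot one robot west west this add

S ⇒ S B   [S → S B]
S B ⇒ one robot S B   [S → one robot S]
one robot S B ⇒ one robot S B B   [S → S B]
one robot S B B ⇒ one robot one robot S B B   [S → one robot S]
one robot one robot S B B ⇒ one robot one robot west B B   [S → west]
one robot one robot west B B ⇒ one robot one robot west S west this B   [B → S west this]
one robot one robot west S west this B ⇒ one robot one robot west one robot S west this B   [S → one robot S]
one robot one robot west one robot S west this B ⇒ one robot one robot west one robot one robot S west this B   [S → one robot S]
one robot one robot west one robot one robot S west this B ⇒ one robot one robot west one robot one robot one robot S west this B   [S → one robot S]
one robot one robot west one robot one robot one robot S west this B ⇒ one robot one robot west one robot one robot one robot west west this B   [S → west]
one robot one robot west one robot one robot one robot west west this B ⇒ one robot one robot west one robot one robot one robot west west this add   [B → add]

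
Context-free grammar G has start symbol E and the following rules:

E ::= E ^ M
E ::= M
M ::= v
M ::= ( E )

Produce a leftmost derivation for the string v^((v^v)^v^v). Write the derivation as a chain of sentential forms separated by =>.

E => E^M => M^M => v^M => v^(E) => v^(E^M) => v^(E^M^M) => v^(M^M^M) => v^((E)^M^M) => v^((E^M)^M^M) => v^((M^M)^M^M) => v^((v^M)^M^M) => v^((v^v)^M^M) => v^((v^v)^v^M) => v^((v^v)^v^v)

E => E^M   [E ::= E ^ M]
E^M => M^M   [E ::= M]
M^M => v^M   [M ::= v]
v^M => v^(E)   [M ::= ( E )]
v^(E) => v^(E^M)   [E ::= E ^ M]
v^(E^M) => v^(E^M^M)   [E ::= E ^ M]
v^(E^M^M) => v^(M^M^M)   [E ::= M]
v^(M^M^M) => v^((E)^M^M)   [M ::= ( E )]
v^((E)^M^M) => v^((E^M)^M^M)   [E ::= E ^ M]
v^((E^M)^M^M) => v^((M^M)^M^M)   [E ::= M]
v^((M^M)^M^M) => v^((v^M)^M^M)   [M ::= v]
v^((v^M)^M^M) => v^((v^v)^M^M)   [M ::= v]
v^((v^v)^M^M) => v^((v^v)^v^M)   [M ::= v]
v^((v^v)^v^M) => v^((v^v)^v^v)   [M ::= v]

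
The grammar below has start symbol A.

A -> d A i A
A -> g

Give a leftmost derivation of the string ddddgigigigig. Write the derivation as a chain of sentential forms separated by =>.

A => dAiA   [A -> d A i A]
dAiA => ddAiAiA   [A -> d A i A]
ddAiAiA => dddAiAiAiA   [A -> d A i A]
dddAiAiAiA => ddddAiAiAiAiA   [A -> d A i A]
ddddAiAiAiAiA => ddddgiAiAiAiA   [A -> g]
ddddgiAiAiAiA => ddddgigiAiAiA   [A -> g]
ddddgigiAiAiA => ddddgigigiAiA   [A -> g]
ddddgigigiAiA => ddddgigigigiA   [A -> g]
ddddgigigigiA => ddddgigigigig   [A -> g]

A => dAiA => ddAiAiA => dddAiAiAiA => ddddAiAiAiAiA => ddddgiAiAiAiA => ddddgigiAiAiA => ddddgigigiAiA => ddddgigigigiA => ddddgigigigig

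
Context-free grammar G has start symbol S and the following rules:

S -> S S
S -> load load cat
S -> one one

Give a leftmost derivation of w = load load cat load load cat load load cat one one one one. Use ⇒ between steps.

S ⇒ S S ⇒ S S S ⇒ S S S S ⇒ S S S S S ⇒ load load cat S S S S ⇒ load load cat load load cat S S S ⇒ load load cat load load cat load load cat S S ⇒ load load cat load load cat load load cat one one S ⇒ load load cat load load cat load load cat one one one one

S ⇒ S S   [S -> S S]
S S ⇒ S S S   [S -> S S]
S S S ⇒ S S S S   [S -> S S]
S S S S ⇒ S S S S S   [S -> S S]
S S S S S ⇒ load load cat S S S S   [S -> load load cat]
load load cat S S S S ⇒ load load cat load load cat S S S   [S -> load load cat]
load load cat load load cat S S S ⇒ load load cat load load cat load load cat S S   [S -> load load cat]
load load cat load load cat load load cat S S ⇒ load load cat load load cat load load cat one one S   [S -> one one]
load load cat load load cat load load cat one one S ⇒ load load cat load load cat load load cat one one one one   [S -> one one]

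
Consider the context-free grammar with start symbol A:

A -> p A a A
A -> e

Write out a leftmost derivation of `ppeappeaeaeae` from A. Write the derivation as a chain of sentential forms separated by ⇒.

A ⇒ pAaA   [A -> p A a A]
pAaA ⇒ ppAaAaA   [A -> p A a A]
ppAaAaA ⇒ ppeaAaA   [A -> e]
ppeaAaA ⇒ ppeapAaAaA   [A -> p A a A]
ppeapAaAaA ⇒ ppeappAaAaAaA   [A -> p A a A]
ppeappAaAaAaA ⇒ ppeappeaAaAaA   [A -> e]
ppeappeaAaAaA ⇒ ppeappeaeaAaA   [A -> e]
ppeappeaeaAaA ⇒ ppeappeaeaeaA   [A -> e]
ppeappeaeaeaA ⇒ ppeappeaeaeae   [A -> e]

A ⇒ pAaA ⇒ ppAaAaA ⇒ ppeaAaA ⇒ ppeapAaAaA ⇒ ppeappAaAaAaA ⇒ ppeappeaAaAaA ⇒ ppeappeaeaAaA ⇒ ppeappeaeaeaA ⇒ ppeappeaeaeae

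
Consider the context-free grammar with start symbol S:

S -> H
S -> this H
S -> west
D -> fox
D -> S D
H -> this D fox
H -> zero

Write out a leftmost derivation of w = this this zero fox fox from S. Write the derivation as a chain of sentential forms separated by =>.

S => this H => this this D fox => this this S D fox => this this H D fox => this this zero D fox => this this zero fox fox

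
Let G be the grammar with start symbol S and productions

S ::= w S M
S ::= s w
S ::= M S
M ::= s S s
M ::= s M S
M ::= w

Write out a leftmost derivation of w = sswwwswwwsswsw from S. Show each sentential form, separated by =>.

S => MS   [S ::= M S]
MS => sMSS   [M ::= s M S]
sMSS => ssSsSS   [M ::= s S s]
ssSsSS => sswSMsSS   [S ::= w S M]
sswSMsSS => sswwSMMsSS   [S ::= w S M]
sswwSMMsSS => sswwMSMMsSS   [S ::= M S]
sswwMSMMsSS => sswwwSMMsSS   [M ::= w]
sswwwSMMsSS => sswwwswMMsSS   [S ::= s w]
sswwwswMMsSS => sswwwswwMsSS   [M ::= w]
sswwwswwMsSS => sswwwswwwsSS   [M ::= w]
sswwwswwwsSS => sswwwswwwsswS   [S ::= s w]
sswwwswwwsswS => sswwwswwwsswsw   [S ::= s w]

S => MS => sMSS => ssSsSS => sswSMsSS => sswwSMMsSS => sswwMSMMsSS => sswwwSMMsSS => sswwwswMMsSS => sswwwswwMsSS => sswwwswwwsSS => sswwwswwwsswS => sswwwswwwsswsw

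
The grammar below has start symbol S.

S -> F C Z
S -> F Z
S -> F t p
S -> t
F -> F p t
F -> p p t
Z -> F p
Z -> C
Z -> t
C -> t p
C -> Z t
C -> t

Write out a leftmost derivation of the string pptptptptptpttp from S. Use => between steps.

S => Ftp   [S -> F t p]
Ftp => Fpttp   [F -> F p t]
Fpttp => Fptpttp   [F -> F p t]
Fptpttp => Fptptpttp   [F -> F p t]
Fptptpttp => Fptptptpttp   [F -> F p t]
Fptptptpttp => Fptptptptpttp   [F -> F p t]
Fptptptptpttp => pptptptptptpttp   [F -> p p t]

S=>Ftp=>Fpttp=>Fptpttp=>Fptptpttp=>Fptptptpttp=>Fptptptptpttp=>pptptptptptpttp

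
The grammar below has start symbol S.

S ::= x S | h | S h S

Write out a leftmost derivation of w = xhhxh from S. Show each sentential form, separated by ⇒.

S ⇒ ShS ⇒ xShS ⇒ xhhS ⇒ xhhxS ⇒ xhhxh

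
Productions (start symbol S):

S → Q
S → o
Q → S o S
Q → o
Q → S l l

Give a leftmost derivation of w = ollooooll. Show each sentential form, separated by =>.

S=>Q=>Sll=>Qll=>SoSll=>QoSll=>SoSoSll=>QoSoSll=>SlloSoSll=>olloSoSll=>olloooSll=>olloooQll=>ollooooll

S => Q   [S → Q]
Q => Sll   [Q → S l l]
Sll => Qll   [S → Q]
Qll => SoSll   [Q → S o S]
SoSll => QoSll   [S → Q]
QoSll => SoSoSll   [Q → S o S]
SoSoSll => QoSoSll   [S → Q]
QoSoSll => SlloSoSll   [Q → S l l]
SlloSoSll => olloSoSll   [S → o]
olloSoSll => olloooSll   [S → o]
olloooSll => olloooQll   [S → Q]
olloooQll => ollooooll   [Q → o]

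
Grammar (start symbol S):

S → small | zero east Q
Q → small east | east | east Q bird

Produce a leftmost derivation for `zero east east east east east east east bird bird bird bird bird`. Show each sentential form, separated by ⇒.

S ⇒ zero east Q ⇒ zero east east Q bird ⇒ zero east east east Q bird bird ⇒ zero east east east east Q bird bird bird ⇒ zero east east east east east Q bird bird bird bird ⇒ zero east east east east east east Q bird bird bird bird bird ⇒ zero east east east east east east east bird bird bird bird bird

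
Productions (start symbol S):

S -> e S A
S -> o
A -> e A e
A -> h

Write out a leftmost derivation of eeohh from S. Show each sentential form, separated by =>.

S => eSA   [S -> e S A]
eSA => eeSAA   [S -> e S A]
eeSAA => eeoAA   [S -> o]
eeoAA => eeohA   [A -> h]
eeohA => eeohh   [A -> h]

S=>eSA=>eeSAA=>eeoAA=>eeohA=>eeohh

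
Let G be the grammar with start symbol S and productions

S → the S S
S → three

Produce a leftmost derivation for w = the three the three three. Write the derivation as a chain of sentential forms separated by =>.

S => the S S => the three S => the three the S S => the three the three S => the three the three three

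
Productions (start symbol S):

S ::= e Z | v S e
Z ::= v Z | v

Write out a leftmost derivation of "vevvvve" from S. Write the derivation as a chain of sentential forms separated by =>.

S => vSe   [S ::= v S e]
vSe => veZe   [S ::= e Z]
veZe => vevZe   [Z ::= v Z]
vevZe => vevvZe   [Z ::= v Z]
vevvZe => vevvvZe   [Z ::= v Z]
vevvvZe => vevvvve   [Z ::= v]

S=>vSe=>veZe=>vevZe=>vevvZe=>vevvvZe=>vevvvve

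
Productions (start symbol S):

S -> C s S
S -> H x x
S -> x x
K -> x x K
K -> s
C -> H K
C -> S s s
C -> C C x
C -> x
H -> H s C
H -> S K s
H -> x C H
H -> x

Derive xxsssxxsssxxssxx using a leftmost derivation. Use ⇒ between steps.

S ⇒ CsS   [S -> C s S]
CsS ⇒ SsssS   [C -> S s s]
SsssS ⇒ xxsssS   [S -> x x]
xxsssS ⇒ xxsssHxx   [S -> H x x]
xxsssHxx ⇒ xxsssSKsxx   [H -> S K s]
xxsssSKsxx ⇒ xxsssCsSKsxx   [S -> C s S]
xxsssCsSKsxx ⇒ xxsssSsssSKsxx   [C -> S s s]
xxsssSsssSKsxx ⇒ xxsssxxsssSKsxx   [S -> x x]
xxsssxxsssSKsxx ⇒ xxsssxxsssxxKsxx   [S -> x x]
xxsssxxsssxxKsxx ⇒ xxsssxxsssxxssxx   [K -> s]

S⇒CsS⇒SsssS⇒xxsssS⇒xxsssHxx⇒xxsssSKsxx⇒xxsssCsSKsxx⇒xxsssSsssSKsxx⇒xxsssxxsssSKsxx⇒xxsssxxsssxxKsxx⇒xxsssxxsssxxssxx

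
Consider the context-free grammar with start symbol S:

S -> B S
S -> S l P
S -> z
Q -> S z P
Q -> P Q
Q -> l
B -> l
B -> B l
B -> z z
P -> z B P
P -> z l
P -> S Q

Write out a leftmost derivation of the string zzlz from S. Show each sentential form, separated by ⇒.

S ⇒ BS ⇒ BlS ⇒ zzlS ⇒ zzlz

S ⇒ BS   [S -> B S]
BS ⇒ BlS   [B -> B l]
BlS ⇒ zzlS   [B -> z z]
zzlS ⇒ zzlz   [S -> z]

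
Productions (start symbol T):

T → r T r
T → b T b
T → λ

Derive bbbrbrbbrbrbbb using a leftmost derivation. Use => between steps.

T => bTb => bbTbb => bbbTbbb => bbbrTrbbb => bbbrbTbrbbb => bbbrbrTrbrbbb => bbbrbrbTbrbrbbb => bbbrbrbbrbrbbb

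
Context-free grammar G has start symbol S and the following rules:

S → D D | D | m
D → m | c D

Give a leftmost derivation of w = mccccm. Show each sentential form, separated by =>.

S => DD => mD => mcD => mccD => mcccD => mccccD => mccccm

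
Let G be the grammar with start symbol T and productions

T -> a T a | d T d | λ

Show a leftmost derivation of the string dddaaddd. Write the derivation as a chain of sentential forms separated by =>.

T=>dTd=>ddTdd=>dddTddd=>dddaTaddd=>dddaaddd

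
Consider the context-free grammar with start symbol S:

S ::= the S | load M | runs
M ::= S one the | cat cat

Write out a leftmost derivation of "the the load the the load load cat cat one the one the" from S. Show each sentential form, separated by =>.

S => the S => the the S => the the load M => the the load S one the => the the load the S one the => the the load the the S one the => the the load the the load M one the => the the load the the load S one the one the => the the load the the load load M one the one the => the the load the the load load cat cat one the one the

S => the S   [S ::= the S]
the S => the the S   [S ::= the S]
the the S => the the load M   [S ::= load M]
the the load M => the the load S one the   [M ::= S one the]
the the load S one the => the the load the S one the   [S ::= the S]
the the load the S one the => the the load the the S one the   [S ::= the S]
the the load the the S one the => the the load the the load M one the   [S ::= load M]
the the load the the load M one the => the the load the the load S one the one the   [M ::= S one the]
the the load the the load S one the one the => the the load the the load load M one the one the   [S ::= load M]
the the load the the load load M one the one the => the the load the the load load cat cat one the one the   [M ::= cat cat]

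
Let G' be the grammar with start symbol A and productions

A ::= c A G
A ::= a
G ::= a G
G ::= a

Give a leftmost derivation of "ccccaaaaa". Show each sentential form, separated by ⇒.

A ⇒ cAG   [A ::= c A G]
cAG ⇒ ccAGG   [A ::= c A G]
ccAGG ⇒ cccAGGG   [A ::= c A G]
cccAGGG ⇒ ccccAGGGG   [A ::= c A G]
ccccAGGGG ⇒ ccccaGGGG   [A ::= a]
ccccaGGGG ⇒ ccccaaGGG   [G ::= a]
ccccaaGGG ⇒ ccccaaaGG   [G ::= a]
ccccaaaGG ⇒ ccccaaaaG   [G ::= a]
ccccaaaaG ⇒ ccccaaaaa   [G ::= a]

A ⇒ cAG ⇒ ccAGG ⇒ cccAGGG ⇒ ccccAGGGG ⇒ ccccaGGGG ⇒ ccccaaGGG ⇒ ccccaaaGG ⇒ ccccaaaaG ⇒ ccccaaaaa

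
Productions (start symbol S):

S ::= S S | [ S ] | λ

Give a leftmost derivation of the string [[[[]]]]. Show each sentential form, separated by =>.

S => [S] => [[S]] => [[[S]]] => [[[SS]]] => [[[SSS]]] => [[[[S]SS]]] => [[[[]SS]]] => [[[[]S]]] => [[[[]]]]

S => [S]   [S ::= [ S ]]
[S] => [[S]]   [S ::= [ S ]]
[[S]] => [[[S]]]   [S ::= [ S ]]
[[[S]]] => [[[SS]]]   [S ::= S S]
[[[SS]]] => [[[SSS]]]   [S ::= S S]
[[[SSS]]] => [[[[S]SS]]]   [S ::= [ S ]]
[[[[S]SS]]] => [[[[]SS]]]   [S ::= λ]
[[[[]SS]]] => [[[[]S]]]   [S ::= λ]
[[[[]S]]] => [[[[]]]]   [S ::= λ]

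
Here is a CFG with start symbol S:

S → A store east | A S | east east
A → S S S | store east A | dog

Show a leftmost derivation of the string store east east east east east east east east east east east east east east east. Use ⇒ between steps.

S ⇒ A S ⇒ store east A S ⇒ store east S S S S ⇒ store east A S S S S ⇒ store east S S S S S S S ⇒ store east east east S S S S S S ⇒ store east east east east east S S S S S ⇒ store east east east east east east east S S S S ⇒ store east east east east east east east east east S S S ⇒ store east east east east east east east east east east east S S ⇒ store east east east east east east east east east east east east east S ⇒ store east east east east east east east east east east east east east east east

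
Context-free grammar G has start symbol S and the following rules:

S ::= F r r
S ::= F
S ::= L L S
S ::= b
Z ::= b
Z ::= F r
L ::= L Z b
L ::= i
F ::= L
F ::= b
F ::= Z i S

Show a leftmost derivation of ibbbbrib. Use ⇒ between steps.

S⇒F⇒ZiS⇒FriS⇒LriS⇒LZbriS⇒LZbZbriS⇒iZbZbriS⇒ibbZbriS⇒ibbbbriS⇒ibbbbrib

S ⇒ F   [S ::= F]
F ⇒ ZiS   [F ::= Z i S]
ZiS ⇒ FriS   [Z ::= F r]
FriS ⇒ LriS   [F ::= L]
LriS ⇒ LZbriS   [L ::= L Z b]
LZbriS ⇒ LZbZbriS   [L ::= L Z b]
LZbZbriS ⇒ iZbZbriS   [L ::= i]
iZbZbriS ⇒ ibbZbriS   [Z ::= b]
ibbZbriS ⇒ ibbbbriS   [Z ::= b]
ibbbbriS ⇒ ibbbbrib   [S ::= b]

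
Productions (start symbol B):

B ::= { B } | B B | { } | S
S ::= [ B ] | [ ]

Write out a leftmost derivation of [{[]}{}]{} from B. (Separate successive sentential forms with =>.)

B => BB => SB => [B]B => [BB]B => [{B}B]B => [{S}B]B => [{[]}B]B => [{[]}{}]B => [{[]}{}]{}

B => BB   [B ::= B B]
BB => SB   [B ::= S]
SB => [B]B   [S ::= [ B ]]
[B]B => [BB]B   [B ::= B B]
[BB]B => [{B}B]B   [B ::= { B }]
[{B}B]B => [{S}B]B   [B ::= S]
[{S}B]B => [{[]}B]B   [S ::= [ ]]
[{[]}B]B => [{[]}{}]B   [B ::= { }]
[{[]}{}]B => [{[]}{}]{}   [B ::= { }]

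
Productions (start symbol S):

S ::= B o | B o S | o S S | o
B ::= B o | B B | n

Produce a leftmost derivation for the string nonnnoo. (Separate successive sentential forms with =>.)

S => BoS => noS => noBoS => noBBoS => noBBBoS => nonBBoS => nonnBoS => nonnnoS => nonnnoo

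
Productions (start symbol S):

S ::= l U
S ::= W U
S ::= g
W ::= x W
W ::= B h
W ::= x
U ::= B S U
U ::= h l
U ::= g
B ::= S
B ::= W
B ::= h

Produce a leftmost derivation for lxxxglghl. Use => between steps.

S => lU   [S ::= l U]
lU => lBSU   [U ::= B S U]
lBSU => lSSU   [B ::= S]
lSSU => lWUSU   [S ::= W U]
lWUSU => lxWUSU   [W ::= x W]
lxWUSU => lxxWUSU   [W ::= x W]
lxxWUSU => lxxxUSU   [W ::= x]
lxxxUSU => lxxxgSU   [U ::= g]
lxxxgSU => lxxxglUU   [S ::= l U]
lxxxglUU => lxxxglgU   [U ::= g]
lxxxglgU => lxxxglghl   [U ::= h l]

S=>lU=>lBSU=>lSSU=>lWUSU=>lxWUSU=>lxxWUSU=>lxxxUSU=>lxxxgSU=>lxxxglUU=>lxxxglgU=>lxxxglghl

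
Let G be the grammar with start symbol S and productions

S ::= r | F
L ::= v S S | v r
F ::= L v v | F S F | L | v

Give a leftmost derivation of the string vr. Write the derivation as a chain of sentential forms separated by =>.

S => F   [S ::= F]
F => L   [F ::= L]
L => vr   [L ::= v r]

S => F => L => vr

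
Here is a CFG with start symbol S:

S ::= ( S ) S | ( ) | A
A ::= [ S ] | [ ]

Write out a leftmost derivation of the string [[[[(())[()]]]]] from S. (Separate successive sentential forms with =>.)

S => A   [S ::= A]
A => [S]   [A ::= [ S ]]
[S] => [A]   [S ::= A]
[A] => [[S]]   [A ::= [ S ]]
[[S]] => [[A]]   [S ::= A]
[[A]] => [[[S]]]   [A ::= [ S ]]
[[[S]]] => [[[A]]]   [S ::= A]
[[[A]]] => [[[[S]]]]   [A ::= [ S ]]
[[[[S]]]] => [[[[(S)S]]]]   [S ::= ( S ) S]
[[[[(S)S]]]] => [[[[(())S]]]]   [S ::= ( )]
[[[[(())S]]]] => [[[[(())A]]]]   [S ::= A]
[[[[(())A]]]] => [[[[(())[S]]]]]   [A ::= [ S ]]
[[[[(())[S]]]]] => [[[[(())[()]]]]]   [S ::= ( )]

S => A => [S] => [A] => [[S]] => [[A]] => [[[S]]] => [[[A]]] => [[[[S]]]] => [[[[(S)S]]]] => [[[[(())S]]]] => [[[[(())A]]]] => [[[[(())[S]]]]] => [[[[(())[()]]]]]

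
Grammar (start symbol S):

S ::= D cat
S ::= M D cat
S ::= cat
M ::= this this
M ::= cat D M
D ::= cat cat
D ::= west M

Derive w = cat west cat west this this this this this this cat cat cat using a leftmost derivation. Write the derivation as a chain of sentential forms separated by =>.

S => M D cat   [S ::= M D cat]
M D cat => cat D M D cat   [M ::= cat D M]
cat D M D cat => cat west M M D cat   [D ::= west M]
cat west M M D cat => cat west cat D M M D cat   [M ::= cat D M]
cat west cat D M M D cat => cat west cat west M M M D cat   [D ::= west M]
cat west cat west M M M D cat => cat west cat west this this M M D cat   [M ::= this this]
cat west cat west this this M M D cat => cat west cat west this this this this M D cat   [M ::= this this]
cat west cat west this this this this M D cat => cat west cat west this this this this this this D cat   [M ::= this this]
cat west cat west this this this this this this D cat => cat west cat west this this this this this this cat cat cat   [D ::= cat cat]

S => M D cat => cat D M D cat => cat west M M D cat => cat west cat D M M D cat => cat west cat west M M M D cat => cat west cat west this this M M D cat => cat west cat west this this this this M D cat => cat west cat west this this this this this this D cat => cat west cat west this this this this this this cat cat cat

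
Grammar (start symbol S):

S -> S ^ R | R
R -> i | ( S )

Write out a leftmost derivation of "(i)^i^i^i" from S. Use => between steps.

S => S^R   [S -> S ^ R]
S^R => S^R^R   [S -> S ^ R]
S^R^R => S^R^R^R   [S -> S ^ R]
S^R^R^R => R^R^R^R   [S -> R]
R^R^R^R => (S)^R^R^R   [R -> ( S )]
(S)^R^R^R => (R)^R^R^R   [S -> R]
(R)^R^R^R => (i)^R^R^R   [R -> i]
(i)^R^R^R => (i)^i^R^R   [R -> i]
(i)^i^R^R => (i)^i^i^R   [R -> i]
(i)^i^i^R => (i)^i^i^i   [R -> i]

S => S^R => S^R^R => S^R^R^R => R^R^R^R => (S)^R^R^R => (R)^R^R^R => (i)^R^R^R => (i)^i^R^R => (i)^i^i^R => (i)^i^i^i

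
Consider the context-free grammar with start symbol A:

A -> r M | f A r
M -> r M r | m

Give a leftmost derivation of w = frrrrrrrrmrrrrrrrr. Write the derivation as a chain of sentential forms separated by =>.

A => fAr   [A -> f A r]
fAr => frMr   [A -> r M]
frMr => frrMrr   [M -> r M r]
frrMrr => frrrMrrr   [M -> r M r]
frrrMrrr => frrrrMrrrr   [M -> r M r]
frrrrMrrrr => frrrrrMrrrrr   [M -> r M r]
frrrrrMrrrrr => frrrrrrMrrrrrr   [M -> r M r]
frrrrrrMrrrrrr => frrrrrrrMrrrrrrr   [M -> r M r]
frrrrrrrMrrrrrrr => frrrrrrrrMrrrrrrrr   [M -> r M r]
frrrrrrrrMrrrrrrrr => frrrrrrrrmrrrrrrrr   [M -> m]

A => fAr => frMr => frrMrr => frrrMrrr => frrrrMrrrr => frrrrrMrrrrr => frrrrrrMrrrrrr => frrrrrrrMrrrrrrr => frrrrrrrrMrrrrrrrr => frrrrrrrrmrrrrrrrr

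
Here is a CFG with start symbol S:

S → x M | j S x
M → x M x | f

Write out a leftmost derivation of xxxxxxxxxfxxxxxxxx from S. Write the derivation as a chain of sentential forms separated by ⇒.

S⇒xM⇒xxMx⇒xxxMxx⇒xxxxMxxx⇒xxxxxMxxxx⇒xxxxxxMxxxxx⇒xxxxxxxMxxxxxx⇒xxxxxxxxMxxxxxxx⇒xxxxxxxxxMxxxxxxxx⇒xxxxxxxxxfxxxxxxxx

S ⇒ xM   [S → x M]
xM ⇒ xxMx   [M → x M x]
xxMx ⇒ xxxMxx   [M → x M x]
xxxMxx ⇒ xxxxMxxx   [M → x M x]
xxxxMxxx ⇒ xxxxxMxxxx   [M → x M x]
xxxxxMxxxx ⇒ xxxxxxMxxxxx   [M → x M x]
xxxxxxMxxxxx ⇒ xxxxxxxMxxxxxx   [M → x M x]
xxxxxxxMxxxxxx ⇒ xxxxxxxxMxxxxxxx   [M → x M x]
xxxxxxxxMxxxxxxx ⇒ xxxxxxxxxMxxxxxxxx   [M → x M x]
xxxxxxxxxMxxxxxxxx ⇒ xxxxxxxxxfxxxxxxxx   [M → f]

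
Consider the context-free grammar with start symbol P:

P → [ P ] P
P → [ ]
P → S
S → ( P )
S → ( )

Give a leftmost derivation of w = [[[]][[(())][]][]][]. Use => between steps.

P => [P]P => [[P]P]P => [[[]]P]P => [[[]][P]P]P => [[[]][[P]P]P]P => [[[]][[S]P]P]P => [[[]][[(P)]P]P]P => [[[]][[(S)]P]P]P => [[[]][[(())]P]P]P => [[[]][[(())][]]P]P => [[[]][[(())][]][]]P => [[[]][[(())][]][]][]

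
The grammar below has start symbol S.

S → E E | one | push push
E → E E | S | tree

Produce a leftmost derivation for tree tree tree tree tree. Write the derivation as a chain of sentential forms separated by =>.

S => E E   [S → E E]
E E => E E E   [E → E E]
E E E => E E E E   [E → E E]
E E E E => S E E E   [E → S]
S E E E => E E E E E   [S → E E]
E E E E E => tree E E E E   [E → tree]
tree E E E E => tree tree E E E   [E → tree]
tree tree E E E => tree tree tree E E   [E → tree]
tree tree tree E E => tree tree tree tree E   [E → tree]
tree tree tree tree E => tree tree tree tree tree   [E → tree]

S => E E => E E E => E E E E => S E E E => E E E E E => tree E E E E => tree tree E E E => tree tree tree E E => tree tree tree tree E => tree tree tree tree tree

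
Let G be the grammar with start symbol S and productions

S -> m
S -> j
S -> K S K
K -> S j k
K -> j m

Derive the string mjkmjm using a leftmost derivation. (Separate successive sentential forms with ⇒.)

S ⇒ KSK ⇒ SjkSK ⇒ mjkSK ⇒ mjkmK ⇒ mjkmjm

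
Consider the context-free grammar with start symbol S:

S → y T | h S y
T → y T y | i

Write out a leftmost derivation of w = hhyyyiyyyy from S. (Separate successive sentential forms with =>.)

S=>hSy=>hhSyy=>hhyTyy=>hhyyTyyy=>hhyyyTyyyy=>hhyyyiyyyy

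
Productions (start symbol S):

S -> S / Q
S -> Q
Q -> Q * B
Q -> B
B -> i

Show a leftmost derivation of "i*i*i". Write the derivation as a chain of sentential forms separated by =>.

S=>Q=>Q*B=>Q*B*B=>B*B*B=>i*B*B=>i*i*B=>i*i*i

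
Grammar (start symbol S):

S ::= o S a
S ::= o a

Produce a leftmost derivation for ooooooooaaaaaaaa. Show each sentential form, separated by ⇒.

S ⇒ oSa   [S ::= o S a]
oSa ⇒ ooSaa   [S ::= o S a]
ooSaa ⇒ oooSaaa   [S ::= o S a]
oooSaaa ⇒ ooooSaaaa   [S ::= o S a]
ooooSaaaa ⇒ oooooSaaaaa   [S ::= o S a]
oooooSaaaaa ⇒ ooooooSaaaaaa   [S ::= o S a]
ooooooSaaaaaa ⇒ oooooooSaaaaaaa   [S ::= o S a]
oooooooSaaaaaaa ⇒ ooooooooaaaaaaaa   [S ::= o a]

S⇒oSa⇒ooSaa⇒oooSaaa⇒ooooSaaaa⇒oooooSaaaaa⇒ooooooSaaaaaa⇒oooooooSaaaaaaa⇒ooooooooaaaaaaaa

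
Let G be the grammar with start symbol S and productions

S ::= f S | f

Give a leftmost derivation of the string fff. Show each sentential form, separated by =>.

S => fS => ffS => fff

S => fS   [S ::= f S]
fS => ffS   [S ::= f S]
ffS => fff   [S ::= f]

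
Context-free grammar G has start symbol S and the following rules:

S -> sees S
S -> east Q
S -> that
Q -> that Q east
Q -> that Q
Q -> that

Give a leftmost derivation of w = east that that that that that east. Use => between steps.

S => east Q => east that Q => east that that Q => east that that that Q => east that that that that Q east => east that that that that that east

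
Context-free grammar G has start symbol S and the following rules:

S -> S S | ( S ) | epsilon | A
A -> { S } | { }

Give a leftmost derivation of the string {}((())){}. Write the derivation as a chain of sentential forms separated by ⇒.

S ⇒ SS   [S -> S S]
SS ⇒ AS   [S -> A]
AS ⇒ {}S   [A -> { }]
{}S ⇒ {}SS   [S -> S S]
{}SS ⇒ {}(S)S   [S -> ( S )]
{}(S)S ⇒ {}((S))S   [S -> ( S )]
{}((S))S ⇒ {}(((S)))S   [S -> ( S )]
{}(((S)))S ⇒ {}((()))S   [S -> epsilon]
{}((()))S ⇒ {}((()))A   [S -> A]
{}((()))A ⇒ {}((())){S}   [A -> { S }]
{}((())){S} ⇒ {}((())){}   [S -> epsilon]

S⇒SS⇒AS⇒{}S⇒{}SS⇒{}(S)S⇒{}((S))S⇒{}(((S)))S⇒{}((()))S⇒{}((()))A⇒{}((())){S}⇒{}((())){}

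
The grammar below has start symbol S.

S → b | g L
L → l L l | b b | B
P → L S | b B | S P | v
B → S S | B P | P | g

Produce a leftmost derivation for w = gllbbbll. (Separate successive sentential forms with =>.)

S => gL => glLl => gllLll => gllBll => gllPll => gllLSll => gllbbSll => gllbbbll

S => gL   [S → g L]
gL => glLl   [L → l L l]
glLl => gllLll   [L → l L l]
gllLll => gllBll   [L → B]
gllBll => gllPll   [B → P]
gllPll => gllLSll   [P → L S]
gllLSll => gllbbSll   [L → b b]
gllbbSll => gllbbbll   [S → b]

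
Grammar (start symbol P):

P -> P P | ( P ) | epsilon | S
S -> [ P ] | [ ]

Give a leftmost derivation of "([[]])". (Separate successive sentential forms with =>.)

P => (P)   [P -> ( P )]
(P) => (PP)   [P -> P P]
(PP) => (PPP)   [P -> P P]
(PPP) => (SPP)   [P -> S]
(SPP) => ([P]PP)   [S -> [ P ]]
([P]PP) => ([S]PP)   [P -> S]
([S]PP) => ([[P]]PP)   [S -> [ P ]]
([[P]]PP) => ([[]]PP)   [P -> epsilon]
([[]]PP) => ([[]]P)   [P -> epsilon]
([[]]P) => ([[]])   [P -> epsilon]

P=>(P)=>(PP)=>(PPP)=>(SPP)=>([P]PP)=>([S]PP)=>([[P]]PP)=>([[]]PP)=>([[]]P)=>([[]])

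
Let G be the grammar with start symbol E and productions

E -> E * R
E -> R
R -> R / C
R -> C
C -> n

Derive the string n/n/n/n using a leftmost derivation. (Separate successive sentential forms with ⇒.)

E ⇒ R   [E -> R]
R ⇒ R/C   [R -> R / C]
R/C ⇒ R/C/C   [R -> R / C]
R/C/C ⇒ R/C/C/C   [R -> R / C]
R/C/C/C ⇒ C/C/C/C   [R -> C]
C/C/C/C ⇒ n/C/C/C   [C -> n]
n/C/C/C ⇒ n/n/C/C   [C -> n]
n/n/C/C ⇒ n/n/n/C   [C -> n]
n/n/n/C ⇒ n/n/n/n   [C -> n]

E ⇒ R ⇒ R/C ⇒ R/C/C ⇒ R/C/C/C ⇒ C/C/C/C ⇒ n/C/C/C ⇒ n/n/C/C ⇒ n/n/n/C ⇒ n/n/n/n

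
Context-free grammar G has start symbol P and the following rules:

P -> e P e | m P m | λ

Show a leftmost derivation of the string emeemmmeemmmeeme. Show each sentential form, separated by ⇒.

P⇒ePe⇒emPme⇒emePeme⇒emeePeeme⇒emeemPmeeme⇒emeemmPmmeeme⇒emeemmmPmmmeeme⇒emeemmmePemmmeeme⇒emeemmmeemmmeeme

P ⇒ ePe   [P -> e P e]
ePe ⇒ emPme   [P -> m P m]
emPme ⇒ emePeme   [P -> e P e]
emePeme ⇒ emeePeeme   [P -> e P e]
emeePeeme ⇒ emeemPmeeme   [P -> m P m]
emeemPmeeme ⇒ emeemmPmmeeme   [P -> m P m]
emeemmPmmeeme ⇒ emeemmmPmmmeeme   [P -> m P m]
emeemmmPmmmeeme ⇒ emeemmmePemmmeeme   [P -> e P e]
emeemmmePemmmeeme ⇒ emeemmmeemmmeeme   [P -> λ]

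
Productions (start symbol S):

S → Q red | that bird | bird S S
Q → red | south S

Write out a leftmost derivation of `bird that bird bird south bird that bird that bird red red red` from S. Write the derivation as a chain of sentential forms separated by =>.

S => bird S S => bird that bird S => bird that bird bird S S => bird that bird bird Q red S => bird that bird bird south S red S => bird that bird bird south bird S S red S => bird that bird bird south bird that bird S red S => bird that bird bird south bird that bird that bird red S => bird that bird bird south bird that bird that bird red Q red => bird that bird bird south bird that bird that bird red red red

S => bird S S   [S → bird S S]
bird S S => bird that bird S   [S → that bird]
bird that bird S => bird that bird bird S S   [S → bird S S]
bird that bird bird S S => bird that bird bird Q red S   [S → Q red]
bird that bird bird Q red S => bird that bird bird south S red S   [Q → south S]
bird that bird bird south S red S => bird that bird bird south bird S S red S   [S → bird S S]
bird that bird bird south bird S S red S => bird that bird bird south bird that bird S red S   [S → that bird]
bird that bird bird south bird that bird S red S => bird that bird bird south bird that bird that bird red S   [S → that bird]
bird that bird bird south bird that bird that bird red S => bird that bird bird south bird that bird that bird red Q red   [S → Q red]
bird that bird bird south bird that bird that bird red Q red => bird that bird bird south bird that bird that bird red red red   [Q → red]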